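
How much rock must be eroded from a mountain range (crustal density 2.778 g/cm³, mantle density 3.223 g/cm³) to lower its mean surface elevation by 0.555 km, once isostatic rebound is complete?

4.02 km

Net drop Δ = e − u = e − e ρ_c/ρ_m = e (ρ_m − ρ_c)/ρ_m.
e = Δ ρ_m/(ρ_m − ρ_c) = 0.555 km × 3.223/0.445 = 4.02 km.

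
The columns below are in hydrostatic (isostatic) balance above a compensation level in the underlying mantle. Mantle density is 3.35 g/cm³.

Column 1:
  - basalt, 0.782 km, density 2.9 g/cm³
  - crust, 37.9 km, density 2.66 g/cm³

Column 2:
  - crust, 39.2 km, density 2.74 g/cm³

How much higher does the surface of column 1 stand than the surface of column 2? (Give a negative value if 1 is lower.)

0.773 km

For any compensation level in the mantle, the mantle terms cancel and isostasy reduces to e = (Σt_1 − Σt_2) − (Σ(ρt)_1 − Σ(ρt)_2) / ρ_m.
Σt_1 = 38.682 km; Σt_2 = 39.2 km; Σ(ρt)_1 = 103.0818; Σ(ρt)_2 = 107.408 (in km·g/cm³).
e = (38.682 − 39.2) − (103.0818 − 107.408) / 3.35 = 0.773 km.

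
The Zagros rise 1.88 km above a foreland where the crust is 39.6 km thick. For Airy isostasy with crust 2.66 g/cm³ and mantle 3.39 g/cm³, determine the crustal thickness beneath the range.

Root depth r = h ρ_c / (ρ_m − ρ_c) = 1.88 km × 2.66 / 0.73 = 6.85 km.
Total thickness = T + h + r = 39.6 km + 1.88 km + 6.85 km = 48.3 km.

48.3 km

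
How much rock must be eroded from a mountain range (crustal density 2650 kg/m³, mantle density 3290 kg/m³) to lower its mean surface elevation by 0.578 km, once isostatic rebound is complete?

2.97 km

Net drop Δ = e − u = e − e ρ_c/ρ_m = e (ρ_m − ρ_c)/ρ_m.
e = Δ ρ_m/(ρ_m − ρ_c) = 0.578 km × 3290/640 = 2.97 km.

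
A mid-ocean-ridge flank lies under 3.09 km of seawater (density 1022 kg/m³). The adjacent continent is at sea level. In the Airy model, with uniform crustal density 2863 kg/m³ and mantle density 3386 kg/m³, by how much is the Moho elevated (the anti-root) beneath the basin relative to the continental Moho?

Isostatic balance requires: replacing crust with seawater at the top is compensated by replacing crust with mantle at the base: d (ρ_c − ρ_w) = a (ρ_m − ρ_c).
a = d (ρ_c − ρ_w)/(ρ_m − ρ_c) = 3.09 km × 1841/523 = 10.9 km.

10.9 km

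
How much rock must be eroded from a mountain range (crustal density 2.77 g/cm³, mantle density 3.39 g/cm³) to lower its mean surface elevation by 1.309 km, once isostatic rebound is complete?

7.16 km

Net drop Δ = e − u = e − e ρ_c/ρ_m = e (ρ_m − ρ_c)/ρ_m.
e = Δ ρ_m/(ρ_m − ρ_c) = 1.309 km × 3.39/0.62 = 7.16 km.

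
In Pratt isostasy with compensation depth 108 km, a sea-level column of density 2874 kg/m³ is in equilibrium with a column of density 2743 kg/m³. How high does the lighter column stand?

ρ_ref D = ρ (D + h) → h = D (ρ_ref − ρ)/ρ.
h = 108 km × (2874 − 2743)/2743 = 5.16 km.

5.16 km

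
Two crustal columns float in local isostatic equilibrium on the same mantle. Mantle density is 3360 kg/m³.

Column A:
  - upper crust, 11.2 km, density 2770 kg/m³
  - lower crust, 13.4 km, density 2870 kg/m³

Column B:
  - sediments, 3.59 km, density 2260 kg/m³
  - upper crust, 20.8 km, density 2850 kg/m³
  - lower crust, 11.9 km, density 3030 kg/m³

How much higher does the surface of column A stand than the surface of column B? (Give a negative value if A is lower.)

For any compensation level in the mantle, the mantle terms cancel and isostasy reduces to e = (Σt_A − Σt_B) − (Σ(ρt)_A − Σ(ρt)_B) / ρ_m.
Σt_A = 24.6 km; Σt_B = 36.29 km; Σ(ρt)_A = 69482; Σ(ρt)_B = 103450.4 (in km·kg/m³).
e = (24.6 − 36.29) − (69482 − 103450.4) / 3360 = −1.58 km.

−1.58 km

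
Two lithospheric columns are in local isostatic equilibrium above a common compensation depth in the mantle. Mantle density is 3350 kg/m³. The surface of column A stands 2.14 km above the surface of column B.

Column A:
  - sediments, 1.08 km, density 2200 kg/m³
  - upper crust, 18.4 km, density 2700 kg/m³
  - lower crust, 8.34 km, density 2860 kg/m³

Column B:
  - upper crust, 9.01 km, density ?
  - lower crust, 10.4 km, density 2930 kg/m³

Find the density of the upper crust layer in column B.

2710 kg/m³

Take the compensation level at the base of the deeper column (depth z_c below the surface of column A) and equate Σ ρ_i t_i down to z_c; mantle fills any gap and the z_c terms cancel.
Column A: 1.08×2200 + 18.4×2700 + 8.34×2860 + (z_c − 27.82)×3350
Column B: 2.14×0 + 9.01×ρ + 10.4×2930 + (z_c − 2.14 − 19.41)×3350
The z_c×3350 term appears on both sides and cancels. Collect the known terms of each column as K = Σ(ρt)_known − 3350 × (depth of known layers): K_A = 75908.4 − 3350×27.82 = −17288.6; K_B = 30472 − 3350×(2.14 + 19.41) = −41720.5.
Balance: K_A = K_B + 9.01×ρ, so ρ = (K_A − K_B)/9.01 = 24431.9/9.01 = 2710 kg/m³.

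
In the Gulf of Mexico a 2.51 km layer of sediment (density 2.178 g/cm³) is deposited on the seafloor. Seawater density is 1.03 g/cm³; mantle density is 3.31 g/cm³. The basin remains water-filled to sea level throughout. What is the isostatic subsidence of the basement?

Submarine loading: the sediment displaces seawater, and the subsidence is in turn flooded, so s (ρ_m − ρ_w) = t (ρ_sed − ρ_w).
s = 2.51 km × (2.178 − 1.03) / (3.31 − 1.03) = 1.26 km.

1.26 km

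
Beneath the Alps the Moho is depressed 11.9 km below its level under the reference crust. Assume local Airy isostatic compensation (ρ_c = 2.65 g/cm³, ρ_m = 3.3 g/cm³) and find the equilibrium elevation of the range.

Equating mass per unit area of the two columns: ρ_c h = (ρ_m − ρ_c) r.
h = r (ρ_m − ρ_c) / ρ_c = 11.9 km × (3.3 − 2.65) / 2.65 = 2.92 km.

2.92 km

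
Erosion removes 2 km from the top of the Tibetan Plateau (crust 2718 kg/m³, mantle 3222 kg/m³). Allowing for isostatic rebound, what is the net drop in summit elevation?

Rebound u = e ρ_c/ρ_m = 2 km × 2718/3222 = 1.687 km.
Net surface drop = e − u = 2 km − 1.687 km = e (ρ_m − ρ_c)/ρ_m = 0.313 km.

0.313 km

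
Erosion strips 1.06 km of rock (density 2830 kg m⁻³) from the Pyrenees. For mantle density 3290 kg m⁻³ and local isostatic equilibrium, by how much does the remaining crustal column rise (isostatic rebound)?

0.912 km

Unloading: uplift u = e ρ_c/ρ_m = 1.06 km × 2830/3290 = 0.912 km.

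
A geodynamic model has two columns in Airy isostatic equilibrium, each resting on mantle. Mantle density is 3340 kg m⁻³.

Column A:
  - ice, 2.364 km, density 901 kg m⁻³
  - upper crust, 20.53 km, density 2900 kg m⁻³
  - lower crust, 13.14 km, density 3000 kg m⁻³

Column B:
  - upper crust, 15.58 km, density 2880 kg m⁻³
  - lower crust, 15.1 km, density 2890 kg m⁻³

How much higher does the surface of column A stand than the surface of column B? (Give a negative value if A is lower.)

For any compensation level in the mantle, the mantle terms cancel and isostasy reduces to e = (Σt_A − Σt_B) − (Σ(ρt)_A − Σ(ρt)_B) / ρ_m.
Σt_A = 36.034 km; Σt_B = 30.68 km; Σ(ρt)_A = 101086.964; Σ(ρt)_B = 88509.4 (in km·kg m⁻³).
e = (36.034 − 30.68) − (101086.964 − 88509.4) / 3340 = 1.59 km.

1.59 km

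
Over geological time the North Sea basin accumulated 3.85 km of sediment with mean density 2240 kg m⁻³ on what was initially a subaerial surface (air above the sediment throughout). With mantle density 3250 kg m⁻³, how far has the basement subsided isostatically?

Subaerial load: s = t ρ_sed / ρ_m = 3.85 km × 2240/3250 = 2.65 km.

2.65 km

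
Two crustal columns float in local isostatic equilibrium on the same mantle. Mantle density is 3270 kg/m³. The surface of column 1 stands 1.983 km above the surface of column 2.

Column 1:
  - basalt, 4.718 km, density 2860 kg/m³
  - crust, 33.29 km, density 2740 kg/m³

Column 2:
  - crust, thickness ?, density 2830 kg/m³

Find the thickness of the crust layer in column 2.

29.8 km

Take the compensation level at the base of the deeper column (depth z_c below the surface of column 1) and equate Σ ρ_i t_i down to z_c; mantle fills any gap and the z_c terms cancel.
Column 1: 4.718×2860 + 33.29×2740 + (z_c − 38.008)×3270
Column 2: 1.983×0 + x×2830 + (z_c − 1.983 − 0 − x)×3270
The z_c×3270 term appears on both sides and cancels. Collect the known terms of each column as K = Σ(ρt)_known − 3270 × (depth of known layers): K_1 = 104708.08 − 3270×38.008 = −19578.08; K_2 = 0 − 3270×(1.983 + 0) = −6484.41.
Balance: K_1 = K_2 − x×(3270 − 2830), so x = (K_2 − K_1)/(3270 − 2830) = 13093.7/440 = 29.8 km.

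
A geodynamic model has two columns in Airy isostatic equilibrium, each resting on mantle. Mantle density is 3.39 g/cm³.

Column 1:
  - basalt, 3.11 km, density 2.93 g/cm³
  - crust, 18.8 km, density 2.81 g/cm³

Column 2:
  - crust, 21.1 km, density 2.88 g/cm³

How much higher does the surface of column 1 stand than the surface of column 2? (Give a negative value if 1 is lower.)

0.464 km

For any compensation level in the mantle, the mantle terms cancel and isostasy reduces to e = (Σt_1 − Σt_2) − (Σ(ρt)_1 − Σ(ρt)_2) / ρ_m.
Σt_1 = 21.91 km; Σt_2 = 21.1 km; Σ(ρt)_1 = 61.9403; Σ(ρt)_2 = 60.768 (in km·g/cm³).
e = (21.91 − 21.1) − (61.9403 − 60.768) / 3.39 = 0.464 km.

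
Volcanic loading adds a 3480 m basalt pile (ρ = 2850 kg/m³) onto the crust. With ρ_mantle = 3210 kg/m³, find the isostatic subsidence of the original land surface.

3090 m

Subaerial loading: s = t ρ_load / ρ_m.
s = 3480 m × 2850/3210 = 3090 m.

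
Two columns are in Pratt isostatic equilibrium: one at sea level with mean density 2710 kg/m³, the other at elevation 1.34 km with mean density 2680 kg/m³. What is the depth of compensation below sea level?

120 km

ρ_ref D = ρ (D + h) → D (ρ_ref − ρ) = ρ h.
D = ρ h/(ρ_ref − ρ) = 2680 × 1.34 km/(2710 − 2680) = 120 km.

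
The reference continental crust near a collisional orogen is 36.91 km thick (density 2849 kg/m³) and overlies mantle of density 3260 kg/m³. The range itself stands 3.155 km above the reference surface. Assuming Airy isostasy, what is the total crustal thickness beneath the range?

61.9 km

Root depth r = h ρ_c / (ρ_m − ρ_c) = 3.155 km × 2849 / 411 = 21.87 km.
Total thickness = T + h + r = 36.91 km + 3.155 km + 21.87 km = 61.9 km.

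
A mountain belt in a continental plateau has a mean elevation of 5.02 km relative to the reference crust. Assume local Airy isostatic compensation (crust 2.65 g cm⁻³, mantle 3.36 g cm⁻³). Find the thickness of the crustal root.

For local isostatic compensation: the weight of the topography is balanced by the buoyancy of the root, ρ_c h = (ρ_m − ρ_c) r.
r = h · ρ_c / (ρ_m − ρ_c) = 5.02 km × 2.65 / (3.36 − 2.65) = 18.7 km.

18.7 km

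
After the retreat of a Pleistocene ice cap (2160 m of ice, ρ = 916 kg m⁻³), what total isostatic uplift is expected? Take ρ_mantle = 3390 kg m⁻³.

584 m

Removing the load lets mantle flow back in; uplift u satisfies ρ_ice t = ρ_m u.
u = t ρ_ice/ρ_m = 2160 m × 916/3390 = 584 m.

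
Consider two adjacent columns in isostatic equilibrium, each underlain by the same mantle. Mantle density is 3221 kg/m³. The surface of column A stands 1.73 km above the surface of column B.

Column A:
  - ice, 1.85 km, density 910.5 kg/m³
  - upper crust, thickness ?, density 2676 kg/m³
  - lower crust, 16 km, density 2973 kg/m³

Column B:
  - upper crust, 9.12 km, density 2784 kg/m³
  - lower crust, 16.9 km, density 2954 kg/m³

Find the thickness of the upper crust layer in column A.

Take the compensation level at the base of the deeper column (depth z_c below the surface of column A) and equate Σ ρ_i t_i down to z_c; mantle fills any gap and the z_c terms cancel.
Column A: 1.85×910.5 + x×2676 + 16×2973 + (z_c − 17.85 − x)×3221
Column B: 1.73×0 + 9.12×2784 + 16.9×2954 + (z_c − 1.73 − 26.02)×3221
The z_c×3221 term appears on both sides and cancels. Collect the known terms of each column as K = Σ(ρt)_known − 3221 × (depth of known layers): K_A = 49252.425 − 3221×17.85 = −8242.425; K_B = 75312.68 − 3221×(1.73 + 26.02) = −14070.07.
Balance: K_A − x×(3221 − 2676) = K_B, so x = (K_A − K_B)/(3221 − 2676) = 5827.65/545 = 10.7 km.

10.7 km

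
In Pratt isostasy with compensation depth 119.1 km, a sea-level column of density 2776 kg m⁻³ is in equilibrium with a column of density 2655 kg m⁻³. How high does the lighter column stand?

5.43 km

ρ_ref D = ρ (D + h) → h = D (ρ_ref − ρ)/ρ.
h = 119.1 km × (2776 − 2655)/2655 = 5.43 km.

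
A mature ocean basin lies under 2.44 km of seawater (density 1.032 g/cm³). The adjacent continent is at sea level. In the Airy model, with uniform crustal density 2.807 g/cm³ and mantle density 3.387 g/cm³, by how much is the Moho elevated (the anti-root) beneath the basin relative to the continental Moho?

For local isostatic compensation: replacing crust with seawater at the top is compensated by replacing crust with mantle at the base: d (ρ_c − ρ_w) = a (ρ_m − ρ_c).
a = d (ρ_c − ρ_w)/(ρ_m − ρ_c) = 2.44 km × 1.775/0.58 = 7.47 km.

7.47 km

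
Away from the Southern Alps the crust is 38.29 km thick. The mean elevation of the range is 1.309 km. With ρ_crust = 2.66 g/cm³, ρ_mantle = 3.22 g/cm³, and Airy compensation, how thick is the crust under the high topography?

Root depth r = h ρ_c / (ρ_m − ρ_c) = 1.309 km × 2.66 / 0.56 = 6.218 km.
Total thickness = T + h + r = 38.29 km + 1.309 km + 6.218 km = 45.8 km.

45.8 km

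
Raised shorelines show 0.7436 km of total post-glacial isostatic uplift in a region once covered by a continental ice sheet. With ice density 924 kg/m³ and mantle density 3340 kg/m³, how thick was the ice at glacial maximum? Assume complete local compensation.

u = t ρ_ice/ρ_m → t = u ρ_m/ρ_ice = 0.7436 km × 3340/924 = 2.69 km.

2.69 km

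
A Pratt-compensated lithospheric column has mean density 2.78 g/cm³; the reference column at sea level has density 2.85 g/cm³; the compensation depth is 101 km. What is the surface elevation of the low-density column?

2.54 km

ρ_ref D = ρ (D + h) → h = D (ρ_ref − ρ)/ρ.
h = 101 km × (2.85 − 2.78)/2.78 = 2.54 km.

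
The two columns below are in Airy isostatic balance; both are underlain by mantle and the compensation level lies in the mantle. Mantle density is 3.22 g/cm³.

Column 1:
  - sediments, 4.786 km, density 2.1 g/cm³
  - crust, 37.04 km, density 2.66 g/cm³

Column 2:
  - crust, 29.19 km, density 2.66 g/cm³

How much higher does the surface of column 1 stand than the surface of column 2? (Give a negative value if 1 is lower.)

For any compensation level in the mantle, the mantle terms cancel and isostasy reduces to e = (Σt_1 − Σt_2) − (Σ(ρt)_1 − Σ(ρt)_2) / ρ_m.
Σt_1 = 41.826 km; Σt_2 = 29.19 km; Σ(ρt)_1 = 108.577; Σ(ρt)_2 = 77.6454 (in km·g/cm³).
e = (41.826 − 29.19) − (108.577 − 77.6454) / 3.22 = 3.03 km.

3.03 km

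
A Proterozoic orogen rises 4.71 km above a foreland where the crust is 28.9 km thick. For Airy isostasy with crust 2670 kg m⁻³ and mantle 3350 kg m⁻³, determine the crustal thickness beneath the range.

52.1 km

Root depth r = h ρ_c / (ρ_m − ρ_c) = 4.71 km × 2670 / 680 = 18.49 km.
Total thickness = T + h + r = 28.9 km + 4.71 km + 18.49 km = 52.1 km.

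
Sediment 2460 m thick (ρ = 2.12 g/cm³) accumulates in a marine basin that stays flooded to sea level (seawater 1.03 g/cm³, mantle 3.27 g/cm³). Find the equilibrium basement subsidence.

1200 m

Submarine loading: the sediment displaces seawater, and the subsidence is in turn flooded, so s (ρ_m − ρ_w) = t (ρ_sed − ρ_w).
s = 2460 m × (2.12 − 1.03) / (3.27 − 1.03) = 1200 m.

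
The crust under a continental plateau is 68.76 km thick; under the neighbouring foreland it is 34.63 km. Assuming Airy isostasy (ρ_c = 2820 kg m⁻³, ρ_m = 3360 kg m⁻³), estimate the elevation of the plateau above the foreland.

5.49 km

Excess crust Δ = 68.76 km − 34.63 km = 34.13 km, split between elevation h and root r with h + r = Δ.
Airy balance ρ_c h = (ρ_m − ρ_c) r gives r = h ρ_c/(ρ_m − ρ_c), so h (1 + ρ_c/(ρ_m − ρ_c)) = Δ, i.e. h = Δ (ρ_m − ρ_c)/ρ_m.
h = 34.13 km × 540/3360 = 5.49 km.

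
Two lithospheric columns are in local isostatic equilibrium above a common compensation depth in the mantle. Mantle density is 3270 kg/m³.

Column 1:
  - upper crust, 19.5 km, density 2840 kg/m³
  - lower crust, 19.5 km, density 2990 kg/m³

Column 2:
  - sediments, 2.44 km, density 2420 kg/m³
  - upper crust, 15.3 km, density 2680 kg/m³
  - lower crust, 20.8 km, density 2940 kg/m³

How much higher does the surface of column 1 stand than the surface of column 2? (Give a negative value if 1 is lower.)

−1.26 km

For any compensation level in the mantle, the mantle terms cancel and isostasy reduces to e = (Σt_1 − Σt_2) − (Σ(ρt)_1 − Σ(ρt)_2) / ρ_m.
Σt_1 = 39 km; Σt_2 = 38.54 km; Σ(ρt)_1 = 113685; Σ(ρt)_2 = 108060.8 (in km·kg/m³).
e = (39 − 38.54) − (113685 − 108060.8) / 3270 = −1.26 km.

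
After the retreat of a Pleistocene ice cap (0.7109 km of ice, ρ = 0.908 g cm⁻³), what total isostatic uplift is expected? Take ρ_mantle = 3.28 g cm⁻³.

Removing the load lets mantle flow back in; uplift u satisfies ρ_ice t = ρ_m u.
u = t ρ_ice/ρ_m = 0.7109 km × 0.908/3.28 = 0.197 km.

0.197 km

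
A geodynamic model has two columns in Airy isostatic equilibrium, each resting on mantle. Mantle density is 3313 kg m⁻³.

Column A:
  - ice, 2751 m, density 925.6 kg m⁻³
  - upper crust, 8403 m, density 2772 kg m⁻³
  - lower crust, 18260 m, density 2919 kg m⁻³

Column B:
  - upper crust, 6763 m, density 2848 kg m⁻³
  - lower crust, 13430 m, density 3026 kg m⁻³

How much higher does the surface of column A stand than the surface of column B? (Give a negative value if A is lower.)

For any compensation level in the mantle, the mantle terms cancel and isostasy reduces to e = (Σt_A − Σt_B) − (Σ(ρt)_A − Σ(ρt)_B) / ρ_m.
Σt_A = 29414 m; Σt_B = 20193 m; Σ(ρt)_A = 79140381.6; Σ(ρt)_B = 59900204 (in m·kg m⁻³).
e = (29414 − 20193) − (79140381.6 − 59900204) / 3313 = 3410 m.

3410 m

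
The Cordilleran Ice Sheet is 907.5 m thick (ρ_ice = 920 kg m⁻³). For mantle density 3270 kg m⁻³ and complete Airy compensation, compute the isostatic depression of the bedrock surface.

255 m

Balancing pressure at the compensation depth: the ice load ρ_ice t is balanced by mantle displaced below, ρ_m s.
s = t ρ_ice / ρ_m = 907.5 m × 920/3270 = 255 m.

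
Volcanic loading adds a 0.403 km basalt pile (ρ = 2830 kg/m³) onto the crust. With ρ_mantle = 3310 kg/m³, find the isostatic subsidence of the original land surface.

0.345 km

Subaerial loading: s = t ρ_load / ρ_m.
s = 0.403 km × 2830/3310 = 0.345 km.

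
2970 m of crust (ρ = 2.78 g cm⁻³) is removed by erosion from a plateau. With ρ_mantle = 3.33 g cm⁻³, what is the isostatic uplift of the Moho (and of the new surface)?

Unloading: uplift u = e ρ_c/ρ_m = 2970 m × 2.78/3.33 = 2480 m.

2480 m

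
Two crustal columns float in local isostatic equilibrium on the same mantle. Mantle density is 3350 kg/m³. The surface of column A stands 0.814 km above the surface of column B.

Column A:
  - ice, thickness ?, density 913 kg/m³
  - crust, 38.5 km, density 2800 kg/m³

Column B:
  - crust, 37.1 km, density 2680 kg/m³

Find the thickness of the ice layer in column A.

2.63 km

Take the compensation level at the base of the deeper column (depth z_c below the surface of column A) and equate Σ ρ_i t_i down to z_c; mantle fills any gap and the z_c terms cancel.
Column A: x×913 + 38.5×2800 + (z_c − 38.5 − x)×3350
Column B: 0.814×0 + 37.1×2680 + (z_c − 0.814 − 37.1)×3350
The z_c×3350 term appears on both sides and cancels. Collect the known terms of each column as K = Σ(ρt)_known − 3350 × (depth of known layers): K_A = 107800 − 3350×38.5 = −21175; K_B = 99428 − 3350×(0.814 + 37.1) = −27583.9.
Balance: K_A − x×(3350 − 913) = K_B, so x = (K_A − K_B)/(3350 − 913) = 6408.9/2437 = 2.63 km.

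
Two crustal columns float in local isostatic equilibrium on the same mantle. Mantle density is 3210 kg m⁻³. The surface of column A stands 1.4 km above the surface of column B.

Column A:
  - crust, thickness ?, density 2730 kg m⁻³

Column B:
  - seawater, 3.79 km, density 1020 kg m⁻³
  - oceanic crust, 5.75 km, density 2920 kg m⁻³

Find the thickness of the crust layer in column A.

Take the compensation level at the base of the deeper column (depth z_c below the surface of column A) and equate Σ ρ_i t_i down to z_c; mantle fills any gap and the z_c terms cancel.
Column A: x×2730 + (z_c − 0 − x)×3210
Column B: 1.4×0 + 3.79×1020 + 5.75×2920 + (z_c − 1.4 − 9.54)×3210
The z_c×3210 term appears on both sides and cancels. Collect the known terms of each column as K = Σ(ρt)_known − 3210 × (depth of known layers): K_A = 0 − 3210×0 = 0; K_B = 20655.8 − 3210×(1.4 + 9.54) = −14461.6.
Balance: K_A − x×(3210 − 2730) = K_B, so x = (K_A − K_B)/(3210 − 2730) = 14461.6/480 = 30.1 km.

30.1 km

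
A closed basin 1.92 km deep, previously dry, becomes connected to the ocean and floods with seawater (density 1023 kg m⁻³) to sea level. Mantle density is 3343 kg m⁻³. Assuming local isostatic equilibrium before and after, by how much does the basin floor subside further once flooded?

0.847 km

After flooding the water column is d + s deep. Its weight must equal the weight of mantle displaced by the extra subsidence s: (d + s) ρ_w = s ρ_m.
s = d ρ_w / (ρ_m − ρ_w) = 1.92 km × 1023/(3343 − 1023) = 0.847 km.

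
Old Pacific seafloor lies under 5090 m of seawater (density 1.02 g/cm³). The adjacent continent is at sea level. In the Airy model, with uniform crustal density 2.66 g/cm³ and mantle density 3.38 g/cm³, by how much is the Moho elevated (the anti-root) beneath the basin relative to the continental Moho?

11600 m

For local isostatic compensation: replacing crust with seawater at the top is compensated by replacing crust with mantle at the base: d (ρ_c − ρ_w) = a (ρ_m − ρ_c).
a = d (ρ_c − ρ_w)/(ρ_m − ρ_c) = 5090 m × 1.64/0.72 = 11600 m.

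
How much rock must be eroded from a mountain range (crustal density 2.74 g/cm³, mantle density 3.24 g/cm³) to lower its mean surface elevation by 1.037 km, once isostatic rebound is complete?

6.72 km

Net drop Δ = e − u = e − e ρ_c/ρ_m = e (ρ_m − ρ_c)/ρ_m.
e = Δ ρ_m/(ρ_m − ρ_c) = 1.037 km × 3.24/0.5 = 6.72 km.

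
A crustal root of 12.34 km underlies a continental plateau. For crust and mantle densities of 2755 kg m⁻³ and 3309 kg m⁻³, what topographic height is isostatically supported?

2.48 km

Isostatic balance requires: ρ_c h = (ρ_m − ρ_c) r.
h = r (ρ_m − ρ_c) / ρ_c = 12.34 km × (3309 − 2755) / 2755 = 2.48 km.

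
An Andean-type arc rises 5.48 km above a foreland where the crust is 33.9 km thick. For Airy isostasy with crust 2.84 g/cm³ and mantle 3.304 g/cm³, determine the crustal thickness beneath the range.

72.9 km

Root depth r = h ρ_c / (ρ_m − ρ_c) = 5.48 km × 2.84 / 0.464 = 33.54 km.
Total thickness = T + h + r = 33.9 km + 5.48 km + 33.54 km = 72.9 km.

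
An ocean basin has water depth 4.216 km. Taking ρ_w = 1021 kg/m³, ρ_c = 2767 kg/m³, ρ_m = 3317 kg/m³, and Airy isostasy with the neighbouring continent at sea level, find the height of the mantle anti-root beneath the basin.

13.4 km

By Archimedes' principle applied to the lithosphere: replacing crust with seawater at the top is compensated by replacing crust with mantle at the base: d (ρ_c − ρ_w) = a (ρ_m − ρ_c).
a = d (ρ_c − ρ_w)/(ρ_m − ρ_c) = 4.216 km × 1746/550 = 13.4 km.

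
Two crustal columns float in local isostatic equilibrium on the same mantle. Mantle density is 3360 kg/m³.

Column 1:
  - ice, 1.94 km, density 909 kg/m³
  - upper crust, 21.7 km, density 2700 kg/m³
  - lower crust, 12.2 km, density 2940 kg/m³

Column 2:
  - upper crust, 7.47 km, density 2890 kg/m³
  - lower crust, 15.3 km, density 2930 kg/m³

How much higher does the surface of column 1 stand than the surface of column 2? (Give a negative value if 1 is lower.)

4.2 km

For any compensation level in the mantle, the mantle terms cancel and isostasy reduces to e = (Σt_1 − Σt_2) − (Σ(ρt)_1 − Σ(ρt)_2) / ρ_m.
Σt_1 = 35.84 km; Σt_2 = 22.77 km; Σ(ρt)_1 = 96221.46; Σ(ρt)_2 = 66417.3 (in km·kg/m³).
e = (35.84 − 22.77) − (96221.46 − 66417.3) / 3360 = 4.2 km.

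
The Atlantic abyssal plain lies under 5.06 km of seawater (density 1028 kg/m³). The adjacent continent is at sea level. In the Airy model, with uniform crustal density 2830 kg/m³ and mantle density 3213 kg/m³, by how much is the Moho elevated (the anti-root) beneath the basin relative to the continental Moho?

23.8 km

Balancing pressure at the compensation depth: replacing crust with seawater at the top is compensated by replacing crust with mantle at the base: d (ρ_c − ρ_w) = a (ρ_m − ρ_c).
a = d (ρ_c − ρ_w)/(ρ_m − ρ_c) = 5.06 km × 1802/383 = 23.8 km.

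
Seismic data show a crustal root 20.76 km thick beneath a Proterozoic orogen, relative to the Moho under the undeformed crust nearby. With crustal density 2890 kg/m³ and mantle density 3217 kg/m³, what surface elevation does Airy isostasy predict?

In Airy isostatic equilibrium: ρ_c h = (ρ_m − ρ_c) r.
h = r (ρ_m − ρ_c) / ρ_c = 20.76 km × (3217 − 2890) / 2890 = 2.35 km.

2.35 km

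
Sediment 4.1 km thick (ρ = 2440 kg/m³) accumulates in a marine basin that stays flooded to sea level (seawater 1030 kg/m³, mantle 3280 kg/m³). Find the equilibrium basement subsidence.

Submarine loading: the sediment displaces seawater, and the subsidence is in turn flooded, so s (ρ_m − ρ_w) = t (ρ_sed − ρ_w).
s = 4.1 km × (2440 − 1030) / (3280 − 1030) = 2.57 km.

2.57 km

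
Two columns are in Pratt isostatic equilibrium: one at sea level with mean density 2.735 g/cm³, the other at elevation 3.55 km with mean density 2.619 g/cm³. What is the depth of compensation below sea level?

ρ_ref D = ρ (D + h) → D (ρ_ref − ρ) = ρ h.
D = ρ h/(ρ_ref − ρ) = 2.619 × 3.55 km/(2.735 − 2.619) = 80.2 km.

80.2 km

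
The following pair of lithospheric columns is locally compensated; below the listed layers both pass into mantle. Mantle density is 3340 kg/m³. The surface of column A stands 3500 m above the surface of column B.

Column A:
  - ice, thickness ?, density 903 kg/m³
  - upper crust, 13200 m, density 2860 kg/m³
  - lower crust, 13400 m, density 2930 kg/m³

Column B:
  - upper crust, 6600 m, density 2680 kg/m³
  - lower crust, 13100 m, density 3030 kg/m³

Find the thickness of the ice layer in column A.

3400 m

Take the compensation level at the base of the deeper column (depth z_c below the surface of column A) and equate Σ ρ_i t_i down to z_c; mantle fills any gap and the z_c terms cancel.
Column A: x×903 + 13200×2860 + 13400×2930 + (z_c − 26600 − x)×3340
Column B: 3500×0 + 6600×2680 + 13100×3030 + (z_c − 3500 − 19700)×3340
The z_c×3340 term appears on both sides and cancels. Collect the known terms of each column as K = Σ(ρt)_known − 3340 × (depth of known layers): K_A = 77014000 − 3340×26600 = −11830000; K_B = 57381000 − 3340×(3500 + 19700) = −20107000.
Balance: K_A − x×(3340 − 903) = K_B, so x = (K_A − K_B)/(3340 − 903) = 8277000/2437 = 3400 m.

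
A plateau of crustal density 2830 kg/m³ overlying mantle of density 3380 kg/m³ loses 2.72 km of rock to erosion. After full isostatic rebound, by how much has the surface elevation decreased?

Rebound u = e ρ_c/ρ_m = 2.72 km × 2830/3380 = 2.277 km.
Net surface drop = e − u = 2.72 km − 2.277 km = e (ρ_m − ρ_c)/ρ_m = 0.443 km.

0.443 km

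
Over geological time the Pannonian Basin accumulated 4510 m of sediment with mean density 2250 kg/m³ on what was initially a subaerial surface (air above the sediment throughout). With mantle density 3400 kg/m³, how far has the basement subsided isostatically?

2980 m

Subaerial load: s = t ρ_sed / ρ_m = 4510 m × 2250/3400 = 2980 m.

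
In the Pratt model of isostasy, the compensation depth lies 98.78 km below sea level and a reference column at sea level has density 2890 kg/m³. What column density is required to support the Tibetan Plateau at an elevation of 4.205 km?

Pratt balance: ρ_ref D = ρ (D + h).
ρ = ρ_ref D/(D + h) = 2890 × 98.78 km/(98.78 km + 4.205 km) = 2770 kg/m³.

2770 kg/m³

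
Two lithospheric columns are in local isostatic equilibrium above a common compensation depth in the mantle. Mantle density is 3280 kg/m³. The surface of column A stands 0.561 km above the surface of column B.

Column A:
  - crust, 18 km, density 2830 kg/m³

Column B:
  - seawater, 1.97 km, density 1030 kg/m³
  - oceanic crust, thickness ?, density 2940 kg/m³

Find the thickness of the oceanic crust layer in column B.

Take the compensation level at the base of the deeper column (depth z_c below the surface of column A) and equate Σ ρ_i t_i down to z_c; mantle fills any gap and the z_c terms cancel.
Column A: 18×2830 + (z_c − 18)×3280
Column B: 0.561×0 + 1.97×1030 + x×2940 + (z_c − 0.561 − 1.97 − x)×3280
The z_c×3280 term appears on both sides and cancels. Collect the known terms of each column as K = Σ(ρt)_known − 3280 × (depth of known layers): K_A = 50940 − 3280×18 = −8100; K_B = 2029.1 − 3280×(0.561 + 1.97) = −6272.58.
Balance: K_A = K_B − x×(3280 − 2940), so x = (K_B − K_A)/(3280 − 2940) = 1827.42/340 = 5.37 km.

5.37 km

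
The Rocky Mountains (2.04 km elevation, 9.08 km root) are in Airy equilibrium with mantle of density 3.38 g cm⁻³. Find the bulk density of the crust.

2.76 g cm⁻³

ρ_c h = (ρ_m − ρ_c) r → ρ_c (h + r) = ρ_m r → ρ_c = ρ_m r / (h + r).
ρ_c = 3.38 × 9.08 km / (2.04 km + 9.08 km) = 2.76 g cm⁻³.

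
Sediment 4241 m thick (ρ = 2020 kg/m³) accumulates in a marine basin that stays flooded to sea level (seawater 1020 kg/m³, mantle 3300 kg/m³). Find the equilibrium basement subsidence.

Submarine loading: the sediment displaces seawater, and the subsidence is in turn flooded, so s (ρ_m − ρ_w) = t (ρ_sed − ρ_w).
s = 4241 m × (2020 − 1020) / (3300 − 1020) = 1860 m.

1860 m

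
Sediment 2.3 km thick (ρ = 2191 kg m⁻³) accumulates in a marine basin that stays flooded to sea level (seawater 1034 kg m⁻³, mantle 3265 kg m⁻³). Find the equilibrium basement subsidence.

1.19 km

Submarine loading: the sediment displaces seawater, and the subsidence is in turn flooded, so s (ρ_m − ρ_w) = t (ρ_sed − ρ_w).
s = 2.3 km × (2191 − 1034) / (3265 − 1034) = 1.19 km.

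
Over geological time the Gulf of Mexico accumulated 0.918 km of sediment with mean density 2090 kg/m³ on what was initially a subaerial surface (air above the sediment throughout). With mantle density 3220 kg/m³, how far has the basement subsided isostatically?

0.596 km

Subaerial load: s = t ρ_sed / ρ_m = 0.918 km × 2090/3220 = 0.596 km.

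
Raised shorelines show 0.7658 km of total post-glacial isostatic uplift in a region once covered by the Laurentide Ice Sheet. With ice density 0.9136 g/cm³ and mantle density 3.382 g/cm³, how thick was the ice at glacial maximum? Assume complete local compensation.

2.83 km

u = t ρ_ice/ρ_m → t = u ρ_m/ρ_ice = 0.7658 km × 3.382/0.9136 = 2.83 km.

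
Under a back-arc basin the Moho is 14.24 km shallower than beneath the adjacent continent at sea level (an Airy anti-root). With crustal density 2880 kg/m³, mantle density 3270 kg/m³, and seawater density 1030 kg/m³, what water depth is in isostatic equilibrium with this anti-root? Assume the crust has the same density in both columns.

3 km

Replacing a thickness d of crust by seawater at the top must be balanced by replacing crust with mantle at the base: d (ρ_c − ρ_w) = a (ρ_m − ρ_c).
d = a (ρ_m − ρ_c)/(ρ_c − ρ_w) = 14.24 km × 390/1850 = 3 km.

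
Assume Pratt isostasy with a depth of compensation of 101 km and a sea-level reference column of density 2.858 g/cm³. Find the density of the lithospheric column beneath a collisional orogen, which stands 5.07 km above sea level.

Pratt balance: ρ_ref D = ρ (D + h).
ρ = ρ_ref D/(D + h) = 2.858 × 101 km/(101 km + 5.07 km) = 2.72 g/cm³.

2.72 g/cm³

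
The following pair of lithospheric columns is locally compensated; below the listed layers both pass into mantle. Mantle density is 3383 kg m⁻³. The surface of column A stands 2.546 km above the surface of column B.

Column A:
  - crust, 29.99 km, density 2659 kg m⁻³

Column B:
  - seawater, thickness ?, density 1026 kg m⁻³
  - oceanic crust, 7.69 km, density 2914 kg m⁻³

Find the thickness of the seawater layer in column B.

4.03 km

Take the compensation level at the base of the deeper column (depth z_c below the surface of column A) and equate Σ ρ_i t_i down to z_c; mantle fills any gap and the z_c terms cancel.
Column A: 29.99×2659 + (z_c − 29.99)×3383
Column B: 2.546×0 + x×1026 + 7.69×2914 + (z_c − 2.546 − 7.69 − x)×3383
The z_c×3383 term appears on both sides and cancels. Collect the known terms of each column as K = Σ(ρt)_known − 3383 × (depth of known layers): K_A = 79743.41 − 3383×29.99 = −21712.76; K_B = 22408.66 − 3383×(2.546 + 7.69) = −12219.728.
Balance: K_A = K_B − x×(3383 − 1026), so x = (K_B − K_A)/(3383 − 1026) = 9493.03/2357 = 4.03 km.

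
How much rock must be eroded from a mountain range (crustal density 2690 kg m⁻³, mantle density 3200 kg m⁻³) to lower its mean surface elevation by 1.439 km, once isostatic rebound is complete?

9.03 km

Net drop Δ = e − u = e − e ρ_c/ρ_m = e (ρ_m − ρ_c)/ρ_m.
e = Δ ρ_m/(ρ_m − ρ_c) = 1.439 km × 3200/510 = 9.03 km.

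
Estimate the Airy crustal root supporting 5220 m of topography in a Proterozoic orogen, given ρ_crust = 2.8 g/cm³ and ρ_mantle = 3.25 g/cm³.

Isostatic balance requires: the weight of the topography is balanced by the buoyancy of the root, ρ_c h = (ρ_m − ρ_c) r.
r = h · ρ_c / (ρ_m − ρ_c) = 5220 m × 2.8 / (3.25 − 2.8) = 32500 m.

32500 m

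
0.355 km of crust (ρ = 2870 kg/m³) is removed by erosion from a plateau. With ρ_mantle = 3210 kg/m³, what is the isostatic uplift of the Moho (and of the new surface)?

0.317 km

Unloading: uplift u = e ρ_c/ρ_m = 0.355 km × 2870/3210 = 0.317 km.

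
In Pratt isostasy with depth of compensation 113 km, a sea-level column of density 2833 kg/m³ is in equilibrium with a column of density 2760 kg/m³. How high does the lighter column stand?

ρ_ref D = ρ (D + h) → h = D (ρ_ref − ρ)/ρ.
h = 113 km × (2833 − 2760)/2760 = 2.99 km.

2.99 km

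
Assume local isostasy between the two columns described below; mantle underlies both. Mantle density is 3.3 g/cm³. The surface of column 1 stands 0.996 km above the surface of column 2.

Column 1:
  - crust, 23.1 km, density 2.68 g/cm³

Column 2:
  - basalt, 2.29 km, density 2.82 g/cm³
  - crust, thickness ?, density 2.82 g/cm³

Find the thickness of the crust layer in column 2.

Take the compensation level at the base of the deeper column (depth z_c below the surface of column 1) and equate Σ ρ_i t_i down to z_c; mantle fills any gap and the z_c terms cancel.
Column 1: 23.1×2.68 + (z_c − 23.1)×3.3
Column 2: 0.996×0 + 2.29×2.82 + x×2.82 + (z_c − 0.996 − 2.29 − x)×3.3
The z_c×3.3 term appears on both sides and cancels. Collect the known terms of each column as K = Σ(ρt)_known − 3.3 × (depth of known layers): K_1 = 61.908 − 3.3×23.1 = −14.322; K_2 = 6.4578 − 3.3×(0.996 + 2.29) = −4.386.
Balance: K_1 = K_2 − x×(3.3 − 2.82), so x = (K_2 − K_1)/(3.3 − 2.82) = 9.936/0.48 = 20.7 km.

20.7 km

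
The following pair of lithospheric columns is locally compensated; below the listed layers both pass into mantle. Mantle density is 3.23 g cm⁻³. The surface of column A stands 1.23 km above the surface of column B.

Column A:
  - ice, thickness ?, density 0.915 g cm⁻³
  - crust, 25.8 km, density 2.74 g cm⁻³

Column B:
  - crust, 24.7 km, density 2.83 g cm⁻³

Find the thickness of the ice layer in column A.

Take the compensation level at the base of the deeper column (depth z_c below the surface of column A) and equate Σ ρ_i t_i down to z_c; mantle fills any gap and the z_c terms cancel.
Column A: x×0.915 + 25.8×2.74 + (z_c − 25.8 − x)×3.23
Column B: 1.23×0 + 24.7×2.83 + (z_c − 1.23 − 24.7)×3.23
The z_c×3.23 term appears on both sides and cancels. Collect the known terms of each column as K = Σ(ρt)_known − 3.23 × (depth of known layers): K_A = 70.692 − 3.23×25.8 = −12.642; K_B = 69.901 − 3.23×(1.23 + 24.7) = −13.8529.
Balance: K_A − x×(3.23 − 0.915) = K_B, so x = (K_A − K_B)/(3.23 − 0.915) = 1.2109/2.315 = 0.523 km.

0.523 km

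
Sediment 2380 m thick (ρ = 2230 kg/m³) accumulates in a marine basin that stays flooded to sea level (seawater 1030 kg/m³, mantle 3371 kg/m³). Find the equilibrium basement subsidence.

1220 m

Submarine loading: the sediment displaces seawater, and the subsidence is in turn flooded, so s (ρ_m − ρ_w) = t (ρ_sed − ρ_w).
s = 2380 m × (2230 − 1030) / (3371 − 1030) = 1220 m.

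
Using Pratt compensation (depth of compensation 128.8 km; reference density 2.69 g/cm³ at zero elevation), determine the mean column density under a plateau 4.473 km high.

2.6 g/cm³

Pratt balance: ρ_ref D = ρ (D + h).
ρ = ρ_ref D/(D + h) = 2.69 × 128.8 km/(128.8 km + 4.473 km) = 2.6 g/cm³.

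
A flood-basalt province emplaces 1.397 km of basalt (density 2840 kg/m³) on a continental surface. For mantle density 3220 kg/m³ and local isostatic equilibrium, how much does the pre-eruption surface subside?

Subaerial loading: s = t ρ_load / ρ_m.
s = 1.397 km × 2840/3220 = 1.23 km.

1.23 km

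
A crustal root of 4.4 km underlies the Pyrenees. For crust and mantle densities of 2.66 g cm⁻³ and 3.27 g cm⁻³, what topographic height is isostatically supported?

By Archimedes' principle applied to the lithosphere: ρ_c h = (ρ_m − ρ_c) r.
h = r (ρ_m − ρ_c) / ρ_c = 4.4 km × (3.27 − 2.66) / 2.66 = 1.01 km.

1.01 km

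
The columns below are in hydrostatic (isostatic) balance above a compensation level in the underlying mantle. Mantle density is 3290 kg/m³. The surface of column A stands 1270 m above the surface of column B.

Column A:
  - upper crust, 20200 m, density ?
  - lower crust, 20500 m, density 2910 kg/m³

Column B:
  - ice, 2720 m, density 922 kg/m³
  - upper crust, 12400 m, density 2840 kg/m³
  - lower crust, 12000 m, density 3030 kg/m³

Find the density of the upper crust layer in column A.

Take the compensation level at the base of the deeper column (depth z_c below the surface of column A) and equate Σ ρ_i t_i down to z_c; mantle fills any gap and the z_c terms cancel.
Column A: 20200×ρ + 20500×2910 + (z_c − 40700)×3290
Column B: 1270×0 + 2720×922 + 12400×2840 + 12000×3030 + (z_c − 1270 − 27120)×3290
The z_c×3290 term appears on both sides and cancels. Collect the known terms of each column as K = Σ(ρt)_known − 3290 × (depth of known layers): K_A = 59655000 − 3290×40700 = −74248000; K_B = 74083840 − 3290×(1270 + 27120) = −19319260.
Balance: K_A + 20200×ρ = K_B, so ρ = (K_B − K_A)/20200 = 54928700/20200 = 2720 kg/m³.

2720 kg/m³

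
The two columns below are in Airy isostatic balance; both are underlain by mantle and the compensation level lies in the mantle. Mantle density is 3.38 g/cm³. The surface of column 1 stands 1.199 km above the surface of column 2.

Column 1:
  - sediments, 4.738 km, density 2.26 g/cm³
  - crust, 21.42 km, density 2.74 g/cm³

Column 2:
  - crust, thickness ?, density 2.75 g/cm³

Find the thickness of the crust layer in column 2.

23.8 km

Take the compensation level at the base of the deeper column (depth z_c below the surface of column 1) and equate Σ ρ_i t_i down to z_c; mantle fills any gap and the z_c terms cancel.
Column 1: 4.738×2.26 + 21.42×2.74 + (z_c − 26.158)×3.38
Column 2: 1.199×0 + x×2.75 + (z_c − 1.199 − 0 − x)×3.38
The z_c×3.38 term appears on both sides and cancels. Collect the known terms of each column as K = Σ(ρt)_known − 3.38 × (depth of known layers): K_1 = 69.39868 − 3.38×26.158 = −19.01536; K_2 = 0 − 3.38×(1.199 + 0) = −4.05262.
Balance: K_1 = K_2 − x×(3.38 − 2.75), so x = (K_2 − K_1)/(3.38 − 2.75) = 14.9627/0.63 = 23.8 km.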